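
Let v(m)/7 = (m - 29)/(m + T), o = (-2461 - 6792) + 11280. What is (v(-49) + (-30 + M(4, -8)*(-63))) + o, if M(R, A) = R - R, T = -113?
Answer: 54010/27 ≈ 2000.4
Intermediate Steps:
M(R, A) = 0
o = 2027 (o = -9253 + 11280 = 2027)
v(m) = 7*(-29 + m)/(-113 + m) (v(m) = 7*((m - 29)/(m - 113)) = 7*((-29 + m)/(-113 + m)) = 7*(-29 + m)/(-113 + m))
(v(-49) + (-30 + M(4, -8)*(-63))) + o = (7*(-29 - 49)/(-113 - 49) + (-30 + 0*(-63))) + 2027 = (7*(-78)/(-162) + (-30 + 0)) + 2027 = (7*(-1/162)*(-78) - 30) + 2027 = (91/27 - 30) + 2027 = -719/27 + 2027 = 54010/27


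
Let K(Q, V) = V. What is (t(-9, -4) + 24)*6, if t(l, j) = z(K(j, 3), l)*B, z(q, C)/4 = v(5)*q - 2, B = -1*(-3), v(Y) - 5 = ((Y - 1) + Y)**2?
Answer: 18576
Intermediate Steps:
v(Y) = 5 + (-1 + 2*Y)**2 (v(Y) = 5 + ((Y - 1) + Y)**2 = 5 + ((-1 + Y) + Y)**2 = 5 + (-1 + 2*Y)**2)
B = 3
z(q, C) = -8 + 344*q (z(q, C) = 4*((5 + (-1 + 2*5)**2)*q - 2) = 4*((5 + (-1 + 10)**2)*q - 2) = 4*((5 + 9**2)*q - 2) = 4*((5 + 81)*q - 2) = 4*(86*q - 2) = 4*(-2 + 86*q) = -8 + 344*q)
t(l, j) = 3072 (t(l, j) = (-8 + 344*3)*3 = (-8 + 1032)*3 = 1024*3 = 3072)
(t(-9, -4) + 24)*6 = (3072 + 24)*6 = 3096*6 = 18576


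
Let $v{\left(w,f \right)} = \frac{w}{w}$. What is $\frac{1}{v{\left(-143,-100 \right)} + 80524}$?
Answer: $\frac{1}{80525} \approx 1.2419 \cdot 10^{-5}$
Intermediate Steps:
$v{\left(w,f \right)} = 1$
$\frac{1}{v{\left(-143,-100 \right)} + 80524} = \frac{1}{1 + 80524} = \frac{1}{80525}$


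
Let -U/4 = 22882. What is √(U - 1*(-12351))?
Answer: I*√79177 ≈ 281.38*I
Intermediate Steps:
U = -91528 (U = -4*22882 = -91528)
√(U - 1*(-12351)) = √(-91528 - 1*(-12351)) = √(-91528 + 12351) = √(-79177) = I*√79177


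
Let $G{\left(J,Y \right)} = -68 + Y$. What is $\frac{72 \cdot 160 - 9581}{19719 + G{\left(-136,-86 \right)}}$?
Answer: $\frac{277}{2795} \approx 0.099106$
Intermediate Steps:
$\frac{72 \cdot 160 - 9581}{19719 + G{\left(-136,-86 \right)}} = \frac{72 \cdot 160 - 9581}{19719 - 154} = \frac{11520 - 9581}{19719 - 154} = \frac{1939}{19565} = 1939 \cdot \frac{1}{19565} = \frac{277}{2795}$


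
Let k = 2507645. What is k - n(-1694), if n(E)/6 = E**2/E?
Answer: 2517809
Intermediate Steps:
n(E) = 6*E (n(E) = 6*(E**2/E) = 6*E)
k - n(-1694) = 2507645 - 6*(-1694) = 2507645 - 1*(-10164) = 2507645 + 10164 = 2517809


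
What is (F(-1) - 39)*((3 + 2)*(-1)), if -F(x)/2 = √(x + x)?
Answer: 195 + 10*I*√2 ≈ 195.0 + 14.142*I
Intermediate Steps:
F(x) = -2*√2*√x (F(x) = -2*√(x + x) = -2*√2*√x)
(F(-1) - 39)*((3 + 2)*(-1)) = (-2*√2*√(-1) - 39)*((3 + 2)*(-1)) = (-2*√2*I - 39)*(5*(-1)) = (-2*I*√2 - 39)*(-5) = (-39 - 2*I*√2)*(-5) = 195 + 10*I*√2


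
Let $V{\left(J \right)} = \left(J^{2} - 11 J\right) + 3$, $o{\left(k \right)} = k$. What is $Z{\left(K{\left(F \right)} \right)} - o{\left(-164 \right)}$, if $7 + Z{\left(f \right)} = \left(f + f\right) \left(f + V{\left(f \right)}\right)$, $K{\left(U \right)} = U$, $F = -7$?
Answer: $-1551$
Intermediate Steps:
$V{\left(J \right)} = 3 + J^{2} - 11 J$
$Z{\left(f \right)} = -7 + 2 f \left(3 + f^{2} - 10 f\right)$ ($Z{\left(f \right)} = -7 + \left(f + f\right) \left(f + \left(3 + f^{2} - 11 f\right)\right) = -7 + 2 f \left(3 + f^{2} - 10 f\right)$)
$Z{\left(K{\left(F \right)} \right)} - o{\left(-164 \right)} = \left(-7 - 20 \left(-7\right)^{2} + 2 \left(-7\right)^{3} + 6 \left(-7\right)\right) - -164 = \left(-7 - 980 + 2 \left(-343\right) - 42\right) + 164 = \left(-7 - 980 - 686 - 42\right) + 164 = -1715 + 164 = -1551$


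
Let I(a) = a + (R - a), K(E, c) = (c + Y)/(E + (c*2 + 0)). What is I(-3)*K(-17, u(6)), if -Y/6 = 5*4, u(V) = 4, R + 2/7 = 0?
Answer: -232/63 ≈ -3.6825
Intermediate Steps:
R = -2/7 (R = -2/7 + 0 = -2/7 ≈ -0.28571)
Y = -120 (Y = -30*4 = -6*20 = -120)
K(E, c) = (-120 + c)/(E + 2*c) (K(E, c) = (c - 120)/(E + (c*2 + 0)) = (-120 + c)/(E + (2*c + 0)) = (-120 + c)/(E + 2*c))
I(a) = -2/7 (I(a) = a + (-2/7 - a) = -2/7)
I(-3)*K(-17, u(6)) = -2*(-120 + 4)/(7*(-17 + 2*4)) = -2*(-116)/(7*(-17 + 8)) = -2*(-116)/(7*(-9)) = -(-2)*(-116)/63 = -2/7*116/9 = -232/63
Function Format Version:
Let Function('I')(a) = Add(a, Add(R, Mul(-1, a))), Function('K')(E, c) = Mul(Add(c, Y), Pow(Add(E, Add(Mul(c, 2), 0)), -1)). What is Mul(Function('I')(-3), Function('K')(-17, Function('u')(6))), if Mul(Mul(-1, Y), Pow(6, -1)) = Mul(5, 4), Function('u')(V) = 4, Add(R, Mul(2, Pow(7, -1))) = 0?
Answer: Rational(-232, 63) ≈ -3.6825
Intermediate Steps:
R = Rational(-2, 7) (R = Add(Rational(-2, 7), 0) = Rational(-2, 7) ≈ -0.28571)
Y = -120 (Y = Mul(-6, Mul(5, 4)) = Mul(-6, 20) = -120)
Function('K')(E, c) = Mul(Pow(Add(E, Mul(2, c)), -1), Add(-120, c)) (Function('K')(E, c) = Mul(Add(c, -120), Pow(Add(E, Add(Mul(c, 2), 0)), -1)) = Mul(Add(-120, c), Pow(Add(E, Add(Mul(2, c), 0)), -1)) = Mul(Add(-120, c), Pow(Add(E, Mul(2, c)), -1)) = Mul(Pow(Add(E, Mul(2, c)), -1), Add(-120, c)))
Function('I')(a) = Rational(-2, 7) (Function('I')(a) = Add(a, Add(Rational(-2, 7), Mul(-1, a))) = Rational(-2, 7))
Mul(Function('I')(-3), Function('K')(-17, Function('u')(6))) = Mul(Rational(-2, 7), Mul(Pow(Add(-17, Mul(2, 4)), -1), Add(-120, 4))) = Mul(Rational(-2, 7), Mul(Pow(Add(-17, 8), -1), -116)) = Mul(Rational(-2, 7), Mul(Pow(-9, -1), -116)) = Mul(Rational(-2, 7), Mul(Rational(-1, 9), -116)) = Mul(Rational(-2, 7), Rational(116, 9)) = Rational(-232, 63)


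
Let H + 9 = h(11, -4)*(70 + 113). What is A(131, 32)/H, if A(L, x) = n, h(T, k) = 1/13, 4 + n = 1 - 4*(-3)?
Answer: 39/22 ≈ 1.7727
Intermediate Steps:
n = 9 (n = -4 + (1 - 4*(-3)) = -4 + (1 + 12) = -4 + 13 = 9)
h(T, k) = 1/13
A(L, x) = 9
H = 66/13 (H = -9 + (70 + 113)/13 = -9 + (1/13)*183 = -9 + 183/13 = 66/13 ≈ 5.0769)
A(131, 32)/H = 9/(66/13) = 9*(13/66) = 39/22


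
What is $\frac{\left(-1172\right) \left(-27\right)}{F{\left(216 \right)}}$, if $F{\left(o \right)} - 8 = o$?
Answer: $\frac{7911}{56} \approx 141.27$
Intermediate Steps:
$F{\left(o \right)} = 8 + o$
$\frac{\left(-1172\right) \left(-27\right)}{F{\left(216 \right)}} = \frac{\left(-1172\right) \left(-27\right)}{8 + 216} = \frac{31644}{224} = 31644 \cdot \frac{1}{224} = \frac{7911}{56}$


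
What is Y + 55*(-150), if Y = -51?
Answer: -8301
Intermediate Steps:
Y + 55*(-150) = -51 + 55*(-150) = -51 - 8250 = -8301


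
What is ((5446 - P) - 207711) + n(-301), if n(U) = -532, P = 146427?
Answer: -349224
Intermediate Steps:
((5446 - P) - 207711) + n(-301) = ((5446 - 1*146427) - 207711) - 532 = ((5446 - 146427) - 207711) - 532 = (-140981 - 207711) - 532 = -348692 - 532 = -349224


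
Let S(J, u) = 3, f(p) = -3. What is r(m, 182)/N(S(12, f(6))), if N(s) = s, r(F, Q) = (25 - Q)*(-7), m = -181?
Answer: 1099/3 ≈ 366.33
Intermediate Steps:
r(F, Q) = -175 + 7*Q
r(m, 182)/N(S(12, f(6))) = (-175 + 7*182)/3 = (-175 + 1274)*(1/3) = 1099*(1/3) = 1099/3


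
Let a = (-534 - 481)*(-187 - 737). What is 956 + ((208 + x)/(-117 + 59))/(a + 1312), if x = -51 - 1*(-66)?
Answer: 52075208833/54471976 ≈ 956.00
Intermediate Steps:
a = 937860 (a = -1015*(-924) = 937860)
x = 15 (x = -51 + 66 = 15)
956 + ((208 + x)/(-117 + 59))/(a + 1312) = 956 + ((208 + 15)/(-117 + 59))/(937860 + 1312) = 956 + (223/(-58))/939172 = 956 + (223*(-1/58))/939172 = 956 + (1/939172)*(-223/58) = 956 - 223/54471976 = 52075208833/54471976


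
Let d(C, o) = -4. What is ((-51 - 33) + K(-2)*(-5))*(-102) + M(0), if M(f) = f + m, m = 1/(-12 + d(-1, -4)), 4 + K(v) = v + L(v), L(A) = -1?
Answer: 79967/16 ≈ 4997.9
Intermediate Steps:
K(v) = -5 + v (K(v) = -4 + (v - 1) = -4 + (-1 + v) = -5 + v)
m = -1/16 (m = 1/(-12 - 4) = 1/(-16) = -1/16 ≈ -0.062500)
M(f) = -1/16 + f (M(f) = f - 1/16 = -1/16 + f)
((-51 - 33) + K(-2)*(-5))*(-102) + M(0) = ((-51 - 33) + (-5 - 2)*(-5))*(-102) + (-1/16 + 0) = (-84 - 7*(-5))*(-102) - 1/16 = (-84 + 35)*(-102) - 1/16 = -49*(-102) - 1/16 = 4998 - 1/16 = 79967/16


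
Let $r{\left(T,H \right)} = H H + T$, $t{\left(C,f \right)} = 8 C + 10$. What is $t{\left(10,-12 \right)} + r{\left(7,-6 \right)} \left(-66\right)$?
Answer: $-2748$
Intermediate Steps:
$t{\left(C,f \right)} = 10 + 8 C$
$r{\left(T,H \right)} = T + H^{2}$ ($r{\left(T,H \right)} = H^{2} + T = T + H^{2}$)
$t{\left(10,-12 \right)} + r{\left(7,-6 \right)} \left(-66\right) = \left(10 + 8 \cdot 10\right) + \left(7 + \left(-6\right)^{2}\right) \left(-66\right) = \left(10 + 80\right) + \left(7 + 36\right) \left(-66\right) = 90 + 43 \left(-66\right) = 90 - 2838 = -2748$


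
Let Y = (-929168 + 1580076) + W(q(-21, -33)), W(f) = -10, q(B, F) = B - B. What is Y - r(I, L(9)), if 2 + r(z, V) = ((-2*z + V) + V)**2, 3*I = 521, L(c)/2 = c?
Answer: 4985744/9 ≈ 5.5397e+5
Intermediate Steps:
q(B, F) = 0
L(c) = 2*c
Y = 650898 (Y = (-929168 + 1580076) - 10 = 650908 - 10 = 650898)
I = 521/3 (I = (1/3)*521 = 521/3 ≈ 173.67)
r(z, V) = -2 + (-2*z + 2*V)**2 (r(z, V) = -2 + ((-2*z + V) + V)**2 = -2 + ((V - 2*z) + V)**2 = -2 + (-2*z + 2*V)**2)
Y - r(I, L(9)) = 650898 - (-2 + 4*(2*9 - 1*521/3)**2) = 650898 - (-2 + 4*(18 - 521/3)**2) = 650898 - (-2 + 4*(-467/3)**2) = 650898 - (-2 + 4*(218089/9)) = 650898 - (-2 + 872356/9) = 650898 - 1*872338/9 = 650898 - 872338/9 = 4985744/9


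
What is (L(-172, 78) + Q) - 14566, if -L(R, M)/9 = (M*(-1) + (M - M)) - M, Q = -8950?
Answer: -22112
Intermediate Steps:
L(R, M) = 18*M (L(R, M) = -9*((M*(-1) + (M - M)) - M) = -9*((-M + 0) - M) = -9*(-M - M) = -(-18)*M = 18*M)
(L(-172, 78) + Q) - 14566 = (18*78 - 8950) - 14566 = (1404 - 8950) - 14566 = -7546 - 14566 = -22112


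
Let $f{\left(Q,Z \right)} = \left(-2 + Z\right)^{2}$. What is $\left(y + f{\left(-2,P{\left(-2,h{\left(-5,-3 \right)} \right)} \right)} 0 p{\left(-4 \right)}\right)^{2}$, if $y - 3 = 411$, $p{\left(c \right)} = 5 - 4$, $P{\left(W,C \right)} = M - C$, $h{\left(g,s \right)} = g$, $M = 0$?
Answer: $171396$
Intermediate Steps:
$P{\left(W,C \right)} = - C$ ($P{\left(W,C \right)} = 0 - C = - C$)
$p{\left(c \right)} = 1$ ($p{\left(c \right)} = 5 - 4 = 1$)
$y = 414$ ($y = 3 + 411 = 414$)
$\left(y + f{\left(-2,P{\left(-2,h{\left(-5,-3 \right)} \right)} \right)} 0 p{\left(-4 \right)}\right)^{2} = \left(414 + \left(-2 - -5\right)^{2} \cdot 0 \cdot 1\right)^{2} = \left(414 + \left(-2 + 5\right)^{2} \cdot 0 \cdot 1\right)^{2} = \left(414 + 3^{2} \cdot 0 \cdot 1\right)^{2} = \left(414 + 9 \cdot 0 \cdot 1\right)^{2} = \left(414 + 0 \cdot 1\right)^{2} = \left(414 + 0\right)^{2} = 414^{2} = 171396$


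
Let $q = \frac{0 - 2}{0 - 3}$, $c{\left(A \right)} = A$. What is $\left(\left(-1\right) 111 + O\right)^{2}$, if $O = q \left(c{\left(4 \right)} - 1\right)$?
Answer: $11881$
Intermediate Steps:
$q = \frac{2}{3}$ ($q = - \frac{2}{-3} = \left(-2\right) \left(- \frac{1}{3}\right) = \frac{2}{3} \approx 0.66667$)
$O = 2$ ($O = \frac{2 \left(4 - 1\right)}{3} = \frac{2}{3} \cdot 3 = 2$)
$\left(\left(-1\right) 111 + O\right)^{2} = \left(\left(-1\right) 111 + 2\right)^{2} = \left(-111 + 2\right)^{2} = \left(-109\right)^{2} = 11881$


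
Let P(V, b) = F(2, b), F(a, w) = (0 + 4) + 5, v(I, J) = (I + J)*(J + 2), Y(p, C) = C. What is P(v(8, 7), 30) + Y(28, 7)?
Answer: 16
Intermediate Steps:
v(I, J) = (2 + J)*(I + J) (v(I, J) = (I + J)*(2 + J) = (2 + J)*(I + J))
F(a, w) = 9 (F(a, w) = 4 + 5 = 9)
P(V, b) = 9
P(v(8, 7), 30) + Y(28, 7) = 9 + 7 = 16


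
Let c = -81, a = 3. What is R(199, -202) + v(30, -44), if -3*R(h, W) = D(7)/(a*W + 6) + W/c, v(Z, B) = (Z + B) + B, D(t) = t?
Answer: -2859011/48600 ≈ -58.827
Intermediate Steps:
v(Z, B) = Z + 2*B (v(Z, B) = (B + Z) + B = Z + 2*B)
R(h, W) = -7/(3*(6 + 3*W)) + W/243 (R(h, W) = -(7/(3*W + 6) + W/(-81))/3 = -(7/(6 + 3*W) + W*(-1/81))/3 = -(7/(6 + 3*W) - W/81)/3 = -7/(3*(6 + 3*W)) + W/243)
R(199, -202) + v(30, -44) = (-189 + (-202)² + 2*(-202))/(243*(2 - 202)) + (30 + 2*(-44)) = (1/243)*(-189 + 40804 - 404)/(-200) + (30 - 88) = (1/243)*(-1/200)*40211 - 58 = -40211/48600 - 58 = -2859011/48600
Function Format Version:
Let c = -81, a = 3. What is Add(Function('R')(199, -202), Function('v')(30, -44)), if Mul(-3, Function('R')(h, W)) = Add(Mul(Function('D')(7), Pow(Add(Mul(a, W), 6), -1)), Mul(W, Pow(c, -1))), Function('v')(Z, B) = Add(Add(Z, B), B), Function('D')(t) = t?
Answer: Rational(-2859011, 48600) ≈ -58.827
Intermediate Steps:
Function('v')(Z, B) = Add(Z, Mul(2, B)) (Function('v')(Z, B) = Add(Add(B, Z), B) = Add(Z, Mul(2, B)))
Function('R')(h, W) = Add(Mul(Rational(-7, 3), Pow(Add(6, Mul(3, W)), -1)), Mul(Rational(1, 243), W)) (Function('R')(h, W) = Mul(Rational(-1, 3), Add(Mul(7, Pow(Add(Mul(3, W), 6), -1)), Mul(W, Pow(-81, -1)))) = Mul(Rational(-1, 3), Add(Mul(7, Pow(Add(6, Mul(3, W)), -1)), Mul(W, Rational(-1, 81)))) = Mul(Rational(-1, 3), Add(Mul(7, Pow(Add(6, Mul(3, W)), -1)), Mul(Rational(-1, 81), W))) = Add(Mul(Rational(-7, 3), Pow(Add(6, Mul(3, W)), -1)), Mul(Rational(1, 243), W)))
Add(Function('R')(199, -202), Function('v')(30, -44)) = Add(Mul(Rational(1, 243), Pow(Add(2, -202), -1), Add(-189, Pow(-202, 2), Mul(2, -202))), Add(30, Mul(2, -44))) = Add(Mul(Rational(1, 243), Pow(-200, -1), Add(-189, 40804, -404)), Add(30, -88)) = Add(Mul(Rational(1, 243), Rational(-1, 200), 40211), -58) = Add(Rational(-40211, 48600), -58) = Rational(-2859011, 48600)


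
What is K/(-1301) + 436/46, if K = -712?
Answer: 299994/29923 ≈ 10.026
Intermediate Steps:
K/(-1301) + 436/46 = -712/(-1301) + 436/46 = -712*(-1/1301) + 436*(1/46) = 712/1301 + 218/23 = 299994/29923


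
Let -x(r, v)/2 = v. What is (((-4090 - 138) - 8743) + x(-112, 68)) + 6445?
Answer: -6662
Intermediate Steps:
x(r, v) = -2*v
(((-4090 - 138) - 8743) + x(-112, 68)) + 6445 = (((-4090 - 138) - 8743) - 2*68) + 6445 = ((-4228 - 8743) - 136) + 6445 = (-12971 - 136) + 6445 = -13107 + 6445 = -6662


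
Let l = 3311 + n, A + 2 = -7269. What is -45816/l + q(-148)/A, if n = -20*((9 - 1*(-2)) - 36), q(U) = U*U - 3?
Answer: -37872077/2519071 ≈ -15.034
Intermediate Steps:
A = -7271 (A = -2 - 7269 = -7271)
q(U) = -3 + U**2 (q(U) = U**2 - 3 = -3 + U**2)
n = 500 (n = -20*((9 + 2) - 36) = -20*(11 - 36) = -20*(-25) = 500)
l = 3811 (l = 3311 + 500 = 3811)
-45816/l + q(-148)/A = -45816/3811 + (-3 + (-148)**2)/(-7271) = -45816*1/3811 + (-3 + 21904)*(-1/7271) = -45816/3811 + 21901*(-1/7271) = -45816/3811 - 1991/661 = -37872077/2519071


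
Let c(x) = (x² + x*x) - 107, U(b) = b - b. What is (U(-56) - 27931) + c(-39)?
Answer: -24996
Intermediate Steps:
U(b) = 0
c(x) = -107 + 2*x² (c(x) = (x² + x²) - 107 = 2*x² - 107 = -107 + 2*x²)
(U(-56) - 27931) + c(-39) = (0 - 27931) + (-107 + 2*(-39)²) = -27931 + (-107 + 2*1521) = -27931 + (-107 + 3042) = -27931 + 2935 = -24996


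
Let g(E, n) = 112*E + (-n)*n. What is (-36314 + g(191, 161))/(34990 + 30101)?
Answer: -40843/65091 ≈ -0.62748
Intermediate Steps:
g(E, n) = -n² + 112*E (g(E, n) = 112*E - n² = -n² + 112*E)
(-36314 + g(191, 161))/(34990 + 30101) = (-36314 + (-1*161² + 112*191))/(34990 + 30101) = (-36314 + (-1*25921 + 21392))/65091 = (-36314 + (-25921 + 21392))*(1/65091) = (-36314 - 4529)*(1/65091) = -40843*1/65091 = -40843/65091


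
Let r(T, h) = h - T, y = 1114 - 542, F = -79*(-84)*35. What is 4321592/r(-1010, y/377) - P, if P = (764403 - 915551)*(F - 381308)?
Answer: -330422617631284/14667 ≈ -2.2528e+10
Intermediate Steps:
F = 232260 (F = 6636*35 = 232260)
y = 572
P = 22528307104 (P = (764403 - 915551)*(232260 - 381308) = -151148*(-149048) = 22528307104)
4321592/r(-1010, y/377) - P = 4321592/(572/377 - 1*(-1010)) - 1*22528307104 = 4321592/(572*(1/377) + 1010) - 22528307104 = 4321592/(44/29 + 1010) - 22528307104 = 4321592/(29334/29) - 22528307104 = 4321592*(29/29334) - 22528307104 = 62663084/14667 - 22528307104 = -330422617631284/14667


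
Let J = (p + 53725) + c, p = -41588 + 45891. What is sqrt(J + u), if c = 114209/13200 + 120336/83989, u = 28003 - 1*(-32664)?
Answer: sqrt(364755639401051384937)/55432740 ≈ 344.54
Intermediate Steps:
p = 4303
u = 60667 (u = 28003 + 32664 = 60667)
c = 11180734901/1108654800 (c = 114209*(1/13200) + 120336*(1/83989) = 114209/13200 + 120336/83989 = 11180734901/1108654800 ≈ 10.085)
J = 64344201469301/1108654800 (J = (4303 + 53725) + 11180734901/1108654800 = 58028 + 11180734901/1108654800 = 64344201469301/1108654800 ≈ 58038.)
sqrt(J + u) = sqrt(64344201469301/1108654800 + 60667) = sqrt(131602962220901/1108654800) = sqrt(364755639401051384937)/55432740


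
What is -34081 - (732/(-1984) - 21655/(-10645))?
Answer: -35990749273/1055984 ≈ -34083.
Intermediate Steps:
-34081 - (732/(-1984) - 21655/(-10645)) = -34081 - (732*(-1/1984) - 21655*(-1/10645)) = -34081 - (-183/496 + 4331/2129) = -34081 - 1*1758569/1055984 = -34081 - 1758569/1055984 = -35990749273/1055984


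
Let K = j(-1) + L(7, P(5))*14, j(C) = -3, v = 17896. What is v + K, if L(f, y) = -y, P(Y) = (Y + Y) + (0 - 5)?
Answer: 17823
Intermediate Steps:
P(Y) = -5 + 2*Y (P(Y) = 2*Y - 5 = -5 + 2*Y)
K = -73 (K = -3 - (-5 + 2*5)*14 = -3 - (-5 + 10)*14 = -3 - 1*5*14 = -3 - 5*14 = -3 - 70 = -73)
v + K = 17896 - 73 = 17823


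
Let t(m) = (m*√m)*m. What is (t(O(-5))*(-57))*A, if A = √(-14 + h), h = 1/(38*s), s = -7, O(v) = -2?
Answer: 60*√19817/7 ≈ 1206.6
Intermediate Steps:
t(m) = m^(5/2) (t(m) = m^(3/2)*m = m^(5/2))
h = -1/266 (h = 1/(38*(-7)) = (1/38)*(-⅐) = -1/266 ≈ -0.0037594)
A = 5*I*√39634/266 (A = √(-14 - 1/266) = √(-3725/266) = 5*I*√39634/266 ≈ 3.7422*I)
(t(O(-5))*(-57))*A = ((-2)^(5/2)*(-57))*(5*I*√39634/266) = ((4*I*√2)*(-57))*(5*I*√39634/266) = (-228*I*√2)*(5*I*√39634/266) = 60*√19817/7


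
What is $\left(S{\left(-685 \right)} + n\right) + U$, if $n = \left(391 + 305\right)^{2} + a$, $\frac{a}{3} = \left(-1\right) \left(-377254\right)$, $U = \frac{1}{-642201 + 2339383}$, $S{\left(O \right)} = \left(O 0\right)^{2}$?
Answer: $\frac{2742948210397}{1697182} \approx 1.6162 \cdot 10^{6}$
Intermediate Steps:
$S{\left(O \right)} = 0$ ($S{\left(O \right)} = 0^{2} = 0$)
$U = \frac{1}{1697182} \approx 5.8921 \cdot 10^{-7}$
$a = 1131762$ ($a = 3 \left(\left(-1\right) \left(-377254\right)\right) = 3 \cdot 377254 = 1131762$)
$n = 1616178$ ($n = \left(391 + 305\right)^{2} + 1131762 = 696^{2} + 1131762 = 484416 + 1131762 = 1616178$)
$\left(S{\left(-685 \right)} + n\right) + U = \left(0 + 1616178\right) + \frac{1}{1697182} = 1616178 + \frac{1}{1697182} = \frac{2742948210397}{1697182}$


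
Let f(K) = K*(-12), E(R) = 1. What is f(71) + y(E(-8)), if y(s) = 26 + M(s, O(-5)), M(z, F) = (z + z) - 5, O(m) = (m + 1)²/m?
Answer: -829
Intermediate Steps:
O(m) = (1 + m)²/m
M(z, F) = -5 + 2*z (M(z, F) = 2*z - 5 = -5 + 2*z)
f(K) = -12*K
y(s) = 21 + 2*s (y(s) = 26 + (-5 + 2*s) = 21 + 2*s)
f(71) + y(E(-8)) = -12*71 + (21 + 2*1) = -852 + (21 + 2) = -852 + 23 = -829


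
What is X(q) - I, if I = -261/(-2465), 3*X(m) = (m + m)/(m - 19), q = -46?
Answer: 1213/3315 ≈ 0.36591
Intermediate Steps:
X(m) = 2*m/(3*(-19 + m)) (X(m) = ((m + m)/(m - 19))/3 = ((2*m)/(-19 + m))/3 = (2*m/(-19 + m))/3 = 2*m/(3*(-19 + m)))
I = 9/85 (I = -261*(-1/2465) = 9/85 ≈ 0.10588)
X(q) - I = (2/3)*(-46)/(-19 - 46) - 1*9/85 = (2/3)*(-46)/(-65) - 9/85 = (2/3)*(-46)*(-1/65) - 9/85 = 92/195 - 9/85 = 1213/3315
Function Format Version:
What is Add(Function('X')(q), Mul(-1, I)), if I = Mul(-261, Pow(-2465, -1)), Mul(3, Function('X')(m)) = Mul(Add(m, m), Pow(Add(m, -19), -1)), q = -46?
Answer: Rational(1213, 3315) ≈ 0.36591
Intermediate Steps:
Function('X')(m) = Mul(Rational(2, 3), m, Pow(Add(-19, m), -1)) (Function('X')(m) = Mul(Rational(1, 3), Mul(Add(m, m), Pow(Add(m, -19), -1))) = Mul(Rational(1, 3), Mul(Mul(2, m), Pow(Add(-19, m), -1))) = Mul(Rational(1, 3), Mul(2, m, Pow(Add(-19, m), -1))) = Mul(Rational(2, 3), m, Pow(Add(-19, m), -1)))
I = Rational(9, 85) (I = Mul(-261, Rational(-1, 2465)) = Rational(9, 85) ≈ 0.10588)
Add(Function('X')(q), Mul(-1, I)) = Add(Mul(Rational(2, 3), -46, Pow(Add(-19, -46), -1)), Mul(-1, Rational(9, 85))) = Add(Mul(Rational(2, 3), -46, Pow(-65, -1)), Rational(-9, 85)) = Add(Mul(Rational(2, 3), -46, Rational(-1, 65)), Rational(-9, 85)) = Add(Rational(92, 195), Rational(-9, 85)) = Rational(1213, 3315)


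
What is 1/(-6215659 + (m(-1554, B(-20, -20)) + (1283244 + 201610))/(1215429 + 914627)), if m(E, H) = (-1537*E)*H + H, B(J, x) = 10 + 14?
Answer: -1065028/6619821469037 ≈ -1.6088e-7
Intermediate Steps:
B(J, x) = 24
m(E, H) = H - 1537*E*H (m(E, H) = -1537*E*H + H = H - 1537*E*H)
1/(-6215659 + (m(-1554, B(-20, -20)) + (1283244 + 201610))/(1215429 + 914627)) = 1/(-6215659 + (24*(1 - 1537*(-1554)) + (1283244 + 201610))/(1215429 + 914627)) = 1/(-6215659 + (24*(1 + 2388498) + 1484854)/2130056) = 1/(-6215659 + (24*2388499 + 1484854)*(1/2130056)) = 1/(-6215659 + (57323976 + 1484854)*(1/2130056)) = 1/(-6215659 + 58808830*(1/2130056)) = 1/(-6215659 + 29404415/1065028) = 1/(-6619821469037/1065028) = -1065028/6619821469037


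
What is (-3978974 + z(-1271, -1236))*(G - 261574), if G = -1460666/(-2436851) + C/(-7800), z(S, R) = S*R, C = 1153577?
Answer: 5989524861411920623843/9503718900 ≈ 6.3023e+11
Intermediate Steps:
z(S, R) = R*S
G = -2799702071227/19007437800 (G = -1460666/(-2436851) + 1153577/(-7800) = -1460666*(-1/2436851) + 1153577*(-1/7800) = 1460666/2436851 - 1153577/7800 = -2799702071227/19007437800 ≈ -147.30)
(-3978974 + z(-1271, -1236))*(G - 261574) = (-3978974 - 1236*(-1271))*(-2799702071227/19007437800 - 261574) = (-3978974 + 1570956)*(-4974651237168427/19007437800) = -2408018*(-4974651237168427/19007437800) = 5989524861411920623843/9503718900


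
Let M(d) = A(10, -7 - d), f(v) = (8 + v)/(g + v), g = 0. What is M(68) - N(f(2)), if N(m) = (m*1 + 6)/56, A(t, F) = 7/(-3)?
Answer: -425/168 ≈ -2.5298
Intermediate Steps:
f(v) = (8 + v)/v (f(v) = (8 + v)/(0 + v) = (8 + v)/v)
A(t, F) = -7/3 (A(t, F) = 7*(-⅓) = -7/3)
M(d) = -7/3
N(m) = 3/28 + m/56 (N(m) = (m + 6)*(1/56) = (6 + m)*(1/56) = 3/28 + m/56)
M(68) - N(f(2)) = -7/3 - (3/28 + ((8 + 2)/2)/56) = -7/3 - (3/28 + ((½)*10)/56) = -7/3 - (3/28 + (1/56)*5) = -7/3 - (3/28 + 5/56) = -7/3 - 1*11/56 = -7/3 - 11/56 = -425/168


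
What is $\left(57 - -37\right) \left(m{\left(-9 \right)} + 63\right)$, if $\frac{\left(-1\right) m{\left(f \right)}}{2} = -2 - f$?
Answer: $4606$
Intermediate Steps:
$m{\left(f \right)} = 4 + 2 f$ ($m{\left(f \right)} = - 2 \left(-2 - f\right) = 4 + 2 f$)
$\left(57 - -37\right) \left(m{\left(-9 \right)} + 63\right) = \left(57 - -37\right) \left(\left(4 + 2 \left(-9\right)\right) + 63\right) = \left(57 + 37\right) \left(\left(4 - 18\right) + 63\right) = 94 \left(-14 + 63\right) = 94 \cdot 49 = 4606$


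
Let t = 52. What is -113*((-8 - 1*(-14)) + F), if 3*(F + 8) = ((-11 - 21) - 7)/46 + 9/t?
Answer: 300693/1196 ≈ 251.42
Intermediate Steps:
F = -9837/1196 (F = -8 + (((-11 - 21) - 7)/46 + 9/52)/3 = -8 + ((-32 - 7)*(1/46) + 9*(1/52))/3 = -8 + (-39*1/46 + 9/52)/3 = -8 + (-39/46 + 9/52)/3 = -8 + (1/3)*(-807/1196) = -8 - 269/1196 = -9837/1196 ≈ -8.2249)
-113*((-8 - 1*(-14)) + F) = -113*((-8 - 1*(-14)) - 9837/1196) = -113*((-8 + 14) - 9837/1196) = -113*(6 - 9837/1196) = -113*(-2661/1196) = 300693/1196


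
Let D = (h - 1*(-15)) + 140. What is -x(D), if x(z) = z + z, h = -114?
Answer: -82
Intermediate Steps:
D = 41 (D = (-114 - 1*(-15)) + 140 = (-114 + 15) + 140 = -99 + 140 = 41)
x(z) = 2*z
-x(D) = -2*41 = -1*82 = -82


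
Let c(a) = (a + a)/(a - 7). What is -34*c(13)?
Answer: -442/3 ≈ -147.33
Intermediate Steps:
c(a) = 2*a/(-7 + a) (c(a) = (2*a)/(-7 + a) = 2*a/(-7 + a))
-34*c(13) = -68*13/(-7 + 13) = -68*13/6 = -34*13/3 = -442/3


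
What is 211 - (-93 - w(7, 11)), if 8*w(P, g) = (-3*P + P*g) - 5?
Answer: 2483/8 ≈ 310.38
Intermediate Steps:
w(P, g) = -5/8 - 3*P/8 + P*g/8 (w(P, g) = ((-3*P + P*g) - 5)/8 = (-5 - 3*P + P*g)/8 = -5/8 - 3*P/8 + P*g/8)
211 - (-93 - w(7, 11)) = 211 - (-93 - (-5/8 - 3/8*7 + (⅛)*7*11)) = 211 - (-93 - (-5/8 - 21/8 + 77/8)) = 211 - (-93 - 1*51/8) = 211 - (-93 - 51/8) = 211 - 1*(-795/8) = 211 + 795/8 = 2483/8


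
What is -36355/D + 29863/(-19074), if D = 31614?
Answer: -4135162/1522741 ≈ -2.7156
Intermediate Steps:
-36355/D + 29863/(-19074) = -36355/31614 + 29863/(-19074) = -36355*1/31614 + 29863*(-1/19074) = -3305/2874 - 29863/19074 = -4135162/1522741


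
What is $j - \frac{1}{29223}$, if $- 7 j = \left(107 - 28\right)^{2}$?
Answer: $- \frac{182380750}{204561} \approx -891.57$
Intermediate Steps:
$j = - \frac{6241}{7}$ ($j = - \frac{\left(107 - 28\right)^{2}}{7} = - \frac{79^{2}}{7} = \left(- \frac{1}{7}\right) 6241 = - \frac{6241}{7} \approx -891.57$)
$j - \frac{1}{29223} = - \frac{6241}{7} - \frac{1}{29223} = - \frac{182380750}{204561}$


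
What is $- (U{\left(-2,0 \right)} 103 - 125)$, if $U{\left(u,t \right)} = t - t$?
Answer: $125$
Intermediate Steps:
$U{\left(u,t \right)} = 0$
$- (U{\left(-2,0 \right)} 103 - 125) = - (0 \cdot 103 - 125) = - (0 - 125) = \left(-1\right) \left(-125\right) = 125$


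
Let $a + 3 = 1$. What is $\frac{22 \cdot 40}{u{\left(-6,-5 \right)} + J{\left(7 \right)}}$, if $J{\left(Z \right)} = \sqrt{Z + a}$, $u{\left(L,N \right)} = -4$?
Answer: $-320 - 80 \sqrt{5} \approx -498.89$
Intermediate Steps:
$a = -2$ ($a = -3 + 1 = -2$)
$J{\left(Z \right)} = \sqrt{-2 + Z}$ ($J{\left(Z \right)} = \sqrt{Z - 2} = \sqrt{-2 + Z}$)
$\frac{22 \cdot 40}{u{\left(-6,-5 \right)} + J{\left(7 \right)}} = \frac{22 \cdot 40}{-4 + \sqrt{-2 + 7}} = \frac{880}{-4 + \sqrt{5}}$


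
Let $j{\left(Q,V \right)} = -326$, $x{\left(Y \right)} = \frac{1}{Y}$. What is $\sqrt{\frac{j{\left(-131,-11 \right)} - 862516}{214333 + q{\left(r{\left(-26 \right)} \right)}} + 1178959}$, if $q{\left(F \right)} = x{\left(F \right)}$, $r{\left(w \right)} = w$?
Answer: $\frac{\sqrt{36611864369613254347}}{5572657} \approx 1085.8$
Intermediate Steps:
$q{\left(F \right)} = \frac{1}{F}$
$\sqrt{\frac{j{\left(-131,-11 \right)} - 862516}{214333 + q{\left(r{\left(-26 \right)} \right)}} + 1178959} = \sqrt{\frac{-326 - 862516}{214333 + \frac{1}{-26}} + 1178959} = \sqrt{- \frac{862842}{214333 - \frac{1}{26}} + 1178959} = \sqrt{- \frac{862842}{\frac{5572657}{26}} + 1178959} = \sqrt{\left(-862842\right) \frac{26}{5572657} + 1178959} = \sqrt{- \frac{22433892}{5572657} + 1178959} = \sqrt{\frac{6569911690171}{5572657}} = \frac{\sqrt{36611864369613254347}}{5572657}$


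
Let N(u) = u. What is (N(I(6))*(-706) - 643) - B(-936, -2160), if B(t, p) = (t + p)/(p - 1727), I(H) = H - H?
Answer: -2502437/3887 ≈ -643.80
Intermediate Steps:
I(H) = 0
B(t, p) = (p + t)/(-1727 + p)
(N(I(6))*(-706) - 643) - B(-936, -2160) = (0*(-706) - 643) - (-2160 - 936)/(-1727 - 2160) = (0 - 643) - (-3096)/(-3887) = -643 - (-1)*(-3096)/3887 = -643 - 1*3096/3887 = -643 - 3096/3887 = -2502437/3887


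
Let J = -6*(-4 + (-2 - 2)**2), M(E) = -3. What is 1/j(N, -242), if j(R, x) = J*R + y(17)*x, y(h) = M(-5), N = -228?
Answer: 1/17142 ≈ 5.8336e-5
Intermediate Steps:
y(h) = -3
J = -72 (J = -6*(-4 + (-4)**2) = -6*(-4 + 16) = -6*12 = -72)
j(R, x) = -72*R - 3*x
1/j(N, -242) = 1/(-72*(-228) - 3*(-242)) = 1/(16416 + 726) = 1/17142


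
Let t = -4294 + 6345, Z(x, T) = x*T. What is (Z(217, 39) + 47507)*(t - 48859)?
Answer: -2619843760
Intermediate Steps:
Z(x, T) = T*x
t = 2051
(Z(217, 39) + 47507)*(t - 48859) = (39*217 + 47507)*(2051 - 48859) = (8463 + 47507)*(-46808) = 55970*(-46808) = -2619843760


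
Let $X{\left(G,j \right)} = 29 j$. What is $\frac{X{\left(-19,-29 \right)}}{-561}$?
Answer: $\frac{841}{561} \approx 1.4991$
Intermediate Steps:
$\frac{X{\left(-19,-29 \right)}}{-561} = \frac{29 \left(-29\right)}{-561} = \left(-841\right) \left(- \frac{1}{561}\right) = \frac{841}{561}$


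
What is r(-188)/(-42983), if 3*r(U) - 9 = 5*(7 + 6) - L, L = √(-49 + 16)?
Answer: -74/128949 + I*√33/128949 ≈ -0.00057387 + 4.4549e-5*I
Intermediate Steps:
L = I*√33 (L = √(-33) = I*√33 ≈ 5.7446*I)
r(U) = 74/3 - I*√33/3 (r(U) = 3 + (5*(7 + 6) - I*√33)/3 = 3 + (5*13 - I*√33)/3 = 3 + (65 - I*√33)/3 = 3 + (65/3 - I*√33/3) = 74/3 - I*√33/3)
r(-188)/(-42983) = (74/3 - I*√33/3)/(-42983) = (74/3 - I*√33/3)*(-1/42983) = -74/128949 + I*√33/128949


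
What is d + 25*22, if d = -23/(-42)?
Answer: 23123/42 ≈ 550.55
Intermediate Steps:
d = 23/42 (d = -23*(-1/42) = 23/42 ≈ 0.54762)
d + 25*22 = 23/42 + 25*22 = 23/42 + 550 = 23123/42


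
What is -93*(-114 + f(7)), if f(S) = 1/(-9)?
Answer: 31837/3 ≈ 10612.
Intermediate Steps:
f(S) = -⅑
-93*(-114 + f(7)) = -93*(-114 - ⅑) = -93*(-1027/9) = 31837/3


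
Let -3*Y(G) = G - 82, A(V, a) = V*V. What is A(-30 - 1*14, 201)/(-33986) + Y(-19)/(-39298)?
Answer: -115837685/2003372742 ≈ -0.057821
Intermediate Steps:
A(V, a) = V²
Y(G) = 82/3 - G/3 (Y(G) = -(G - 82)/3 = -(-82 + G)/3 = 82/3 - G/3)
A(-30 - 1*14, 201)/(-33986) + Y(-19)/(-39298) = (-30 - 1*14)²/(-33986) + (82/3 - ⅓*(-19))/(-39298) = (-30 - 14)²*(-1/33986) + (82/3 + 19/3)*(-1/39298) = (-44)²*(-1/33986) + (101/3)*(-1/39298) = 1936*(-1/33986) - 101/117894 = -968/16993 - 101/117894 = -115837685/2003372742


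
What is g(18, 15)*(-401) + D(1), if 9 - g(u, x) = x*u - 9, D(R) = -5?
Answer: 101047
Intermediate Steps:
g(u, x) = 18 - u*x (g(u, x) = 9 - (x*u - 9) = 9 - (u*x - 9) = 9 - (-9 + u*x) = 9 + (9 - u*x) = 18 - u*x)
g(18, 15)*(-401) + D(1) = (18 - 1*18*15)*(-401) - 5 = (18 - 270)*(-401) - 5 = -252*(-401) - 5 = 101052 - 5 = 101047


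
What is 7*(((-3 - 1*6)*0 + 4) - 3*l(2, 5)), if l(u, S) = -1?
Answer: 49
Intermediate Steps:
7*(((-3 - 1*6)*0 + 4) - 3*l(2, 5)) = 7*(((-3 - 1*6)*0 + 4) - 3*(-1)) = 7*(((-3 - 6)*0 + 4) + 3) = 7*((-9*0 + 4) + 3) = 7*((0 + 4) + 3) = 7*(4 + 3) = 7*7 = 49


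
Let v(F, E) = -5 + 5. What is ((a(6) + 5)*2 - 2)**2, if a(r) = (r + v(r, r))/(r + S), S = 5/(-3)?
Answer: 19600/169 ≈ 115.98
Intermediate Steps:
v(F, E) = 0
S = -5/3 (S = 5*(-1/3) = -5/3 ≈ -1.6667)
a(r) = r/(-5/3 + r) (a(r) = (r + 0)/(r - 5/3) = r/(-5/3 + r))
((a(6) + 5)*2 - 2)**2 = ((3*6/(-5 + 3*6) + 5)*2 - 2)**2 = ((3*6/(-5 + 18) + 5)*2 - 2)**2 = ((3*6/13 + 5)*2 - 2)**2 = ((3*6*(1/13) + 5)*2 - 2)**2 = ((18/13 + 5)*2 - 2)**2 = ((83/13)*2 - 2)**2 = (166/13 - 2)**2 = (140/13)**2 = 19600/169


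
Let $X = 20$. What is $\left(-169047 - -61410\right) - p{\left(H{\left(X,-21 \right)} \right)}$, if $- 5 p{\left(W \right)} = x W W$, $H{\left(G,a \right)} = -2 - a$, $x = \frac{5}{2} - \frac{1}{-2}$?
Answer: $- \frac{537102}{5} \approx -1.0742 \cdot 10^{5}$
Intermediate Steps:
$x = 3$ ($x = 5 \cdot \frac{1}{2} - - \frac{1}{2} = \frac{5}{2} + \frac{1}{2} = 3$)
$p{\left(W \right)} = - \frac{3 W^{2}}{5}$ ($p{\left(W \right)} = - \frac{3 W W}{5} = - \frac{3 W^{2}}{5}$)
$\left(-169047 - -61410\right) - p{\left(H{\left(X,-21 \right)} \right)} = \left(-169047 - -61410\right) - - \frac{3 \left(-2 - -21\right)^{2}}{5} = \left(-169047 + 61410\right) - - \frac{3 \left(-2 + 21\right)^{2}}{5} = -107637 - - \frac{3 \cdot 19^{2}}{5} = -107637 - \left(- \frac{3}{5}\right) 361 = -107637 - - \frac{1083}{5} = -107637 + \frac{1083}{5} = - \frac{537102}{5}$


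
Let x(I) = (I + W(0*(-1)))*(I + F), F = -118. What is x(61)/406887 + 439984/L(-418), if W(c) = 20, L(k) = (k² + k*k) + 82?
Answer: 29568331633/23703202185 ≈ 1.2474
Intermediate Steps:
L(k) = 82 + 2*k² (L(k) = (k² + k²) + 82 = 2*k² + 82 = 82 + 2*k²)
x(I) = (-118 + I)*(20 + I) (x(I) = (I + 20)*(I - 118) = (20 + I)*(-118 + I) = (-118 + I)*(20 + I))
x(61)/406887 + 439984/L(-418) = (-2360 + 61² - 98*61)/406887 + 439984/(82 + 2*(-418)²) = (-2360 + 3721 - 5978)*(1/406887) + 439984/(82 + 2*174724) = -4617*1/406887 + 439984/(82 + 349448) = -1539/135629 + 439984/349530 = -1539/135629 + 439984*(1/349530) = -1539/135629 + 219992/174765 = 29568331633/23703202185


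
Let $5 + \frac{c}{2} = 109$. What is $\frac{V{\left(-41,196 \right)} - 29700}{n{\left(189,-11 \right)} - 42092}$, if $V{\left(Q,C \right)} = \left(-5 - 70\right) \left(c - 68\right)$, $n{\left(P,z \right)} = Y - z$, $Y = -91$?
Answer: $\frac{10050}{10543} \approx 0.95324$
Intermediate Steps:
$c = 208$ ($c = -10 + 2 \cdot 109 = -10 + 218 = 208$)
$n{\left(P,z \right)} = -91 - z$
$V{\left(Q,C \right)} = -10500$ ($V{\left(Q,C \right)} = \left(-5 - 70\right) \left(208 - 68\right) = \left(-75\right) 140 = -10500$)
$\frac{V{\left(-41,196 \right)} - 29700}{n{\left(189,-11 \right)} - 42092} = \frac{-10500 - 29700}{\left(-91 - -11\right) - 42092} = - \frac{40200}{\left(-91 + 11\right) - 42092} = - \frac{40200}{-80 - 42092} = - \frac{40200}{-42172} = \left(-40200\right) \left(- \frac{1}{42172}\right) = \frac{10050}{10543}$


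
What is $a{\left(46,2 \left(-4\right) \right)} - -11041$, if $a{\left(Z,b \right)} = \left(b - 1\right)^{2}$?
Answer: $11122$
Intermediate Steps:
$a{\left(Z,b \right)} = \left(-1 + b\right)^{2}$
$a{\left(46,2 \left(-4\right) \right)} - -11041 = \left(-1 + 2 \left(-4\right)\right)^{2} - -11041 = \left(-1 - 8\right)^{2} + 11041 = \left(-9\right)^{2} + 11041 = 81 + 11041 = 11122$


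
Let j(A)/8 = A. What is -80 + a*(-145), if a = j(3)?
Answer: -3560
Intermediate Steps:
j(A) = 8*A
a = 24 (a = 8*3 = 24)
-80 + a*(-145) = -80 + 24*(-145) = -80 - 3480 = -3560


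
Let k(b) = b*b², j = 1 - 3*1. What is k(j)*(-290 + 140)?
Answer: 1200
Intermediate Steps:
j = -2 (j = 1 - 3 = -2)
k(b) = b³
k(j)*(-290 + 140) = (-2)³*(-290 + 140) = -8*(-150) = 1200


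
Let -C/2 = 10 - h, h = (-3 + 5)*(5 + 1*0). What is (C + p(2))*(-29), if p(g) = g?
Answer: -58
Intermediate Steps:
h = 10 (h = 2*(5 + 0) = 2*5 = 10)
C = 0 (C = -2*(10 - 1*10) = -2*(10 - 10) = -2*0 = 0)
(C + p(2))*(-29) = (0 + 2)*(-29) = 2*(-29) = -58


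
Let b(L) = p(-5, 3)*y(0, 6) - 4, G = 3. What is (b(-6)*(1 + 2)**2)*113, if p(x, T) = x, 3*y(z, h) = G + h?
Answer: -19323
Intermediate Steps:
y(z, h) = 1 + h/3 (y(z, h) = (3 + h)/3 = 1 + h/3)
b(L) = -19 (b(L) = -5*(1 + (1/3)*6) - 4 = -5*(1 + 2) - 4 = -5*3 - 4 = -15 - 4 = -19)
(b(-6)*(1 + 2)**2)*113 = -19*(1 + 2)**2*113 = -19*3**2*113 = -19*9*113 = -171*113 = -19323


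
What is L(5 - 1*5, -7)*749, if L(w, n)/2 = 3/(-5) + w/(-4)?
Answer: -4494/5 ≈ -898.80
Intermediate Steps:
L(w, n) = -6/5 - w/2 (L(w, n) = 2*(3/(-5) + w/(-4)) = 2*(3*(-⅕) + w*(-¼)) = 2*(-⅗ - w/4) = -6/5 - w/2)
L(5 - 1*5, -7)*749 = (-6/5 - (5 - 1*5)/2)*749 = (-6/5 - (5 - 5)/2)*749 = (-6/5 - ½*0)*749 = (-6/5 + 0)*749 = -6/5*749 = -4494/5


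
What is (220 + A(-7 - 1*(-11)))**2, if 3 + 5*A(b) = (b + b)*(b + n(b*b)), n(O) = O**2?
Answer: 10093329/25 ≈ 4.0373e+5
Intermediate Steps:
A(b) = -3/5 + 2*b*(b + b**4)/5 (A(b) = -3/5 + ((b + b)*(b + (b*b)**2))/5 = -3/5 + ((2*b)*(b + (b**2)**2))/5 = -3/5 + ((2*b)*(b + b**4))/5 = -3/5 + (2*b*(b + b**4))/5 = -3/5 + 2*b*(b + b**4)/5)
(220 + A(-7 - 1*(-11)))**2 = (220 + (-3/5 + 2*(-7 - 1*(-11))**2/5 + 2*(-7 - 1*(-11))**5/5))**2 = (220 + (-3/5 + 2*(-7 + 11)**2/5 + 2*(-7 + 11)**5/5))**2 = (220 + (-3/5 + (2/5)*4**2 + (2/5)*4**5))**2 = (220 + (-3/5 + (2/5)*16 + (2/5)*1024))**2 = (220 + (-3/5 + 32/5 + 2048/5))**2 = (220 + 2077/5)**2 = (3177/5)**2 = 10093329/25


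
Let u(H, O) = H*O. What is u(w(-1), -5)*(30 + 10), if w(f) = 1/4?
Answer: -50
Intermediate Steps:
w(f) = ¼
u(w(-1), -5)*(30 + 10) = ((¼)*(-5))*(30 + 10) = -5/4*40 = -50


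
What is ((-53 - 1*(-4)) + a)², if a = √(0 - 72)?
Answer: 2329 - 588*I*√2 ≈ 2329.0 - 831.56*I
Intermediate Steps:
a = 6*I*√2 (a = √(-72) = 6*I*√2 ≈ 8.4853*I)
((-53 - 1*(-4)) + a)² = ((-53 - 1*(-4)) + 6*I*√2)² = ((-53 + 4) + 6*I*√2)² = (-49 + 6*I*√2)²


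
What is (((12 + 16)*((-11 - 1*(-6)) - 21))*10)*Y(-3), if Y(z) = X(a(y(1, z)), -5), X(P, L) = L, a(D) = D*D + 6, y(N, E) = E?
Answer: 36400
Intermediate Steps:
a(D) = 6 + D² (a(D) = D² + 6 = 6 + D²)
Y(z) = -5
(((12 + 16)*((-11 - 1*(-6)) - 21))*10)*Y(-3) = (((12 + 16)*((-11 - 1*(-6)) - 21))*10)*(-5) = ((28*((-11 + 6) - 21))*10)*(-5) = ((28*(-5 - 21))*10)*(-5) = ((28*(-26))*10)*(-5) = -728*10*(-5) = -7280*(-5) = 36400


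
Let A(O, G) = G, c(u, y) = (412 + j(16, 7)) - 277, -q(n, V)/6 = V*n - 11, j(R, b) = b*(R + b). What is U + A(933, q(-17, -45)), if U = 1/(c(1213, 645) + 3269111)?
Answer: -14790797267/3269407 ≈ -4524.0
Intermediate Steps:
q(n, V) = 66 - 6*V*n (q(n, V) = -6*(V*n - 11) = -6*(-11 + V*n) = 66 - 6*V*n)
c(u, y) = 296 (c(u, y) = (412 + 7*(16 + 7)) - 277 = (412 + 7*23) - 277 = (412 + 161) - 277 = 573 - 277 = 296)
U = 1/3269407 (U = 1/(296 + 3269111) = 1/3269407 ≈ 3.0587e-7)
U + A(933, q(-17, -45)) = 1/3269407 + (66 - 6*(-45)*(-17)) = 1/3269407 + (66 - 4590) = 1/3269407 - 4524 = -14790797267/3269407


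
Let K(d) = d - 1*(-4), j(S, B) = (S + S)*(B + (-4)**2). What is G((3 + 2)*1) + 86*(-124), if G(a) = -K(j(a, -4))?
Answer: -10788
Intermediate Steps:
j(S, B) = 2*S*(16 + B) (j(S, B) = (2*S)*(B + 16) = (2*S)*(16 + B) = 2*S*(16 + B))
K(d) = 4 + d (K(d) = d + 4 = 4 + d)
G(a) = -4 - 24*a (G(a) = -(4 + 2*a*(16 - 4)) = -(4 + 2*a*12) = -(4 + 24*a) = -4 - 24*a)
G((3 + 2)*1) + 86*(-124) = (-4 - 24*(3 + 2)) + 86*(-124) = (-4 - 120) - 10664 = -124 - 10664 = -10788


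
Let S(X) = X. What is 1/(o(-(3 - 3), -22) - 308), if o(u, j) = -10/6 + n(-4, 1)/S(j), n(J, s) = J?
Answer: -33/10213 ≈ -0.0032312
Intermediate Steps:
o(u, j) = -5/3 - 4/j (o(u, j) = -10/6 - 4/j = -10*⅙ - 4/j = -5/3 - 4/j)
1/(o(-(3 - 3), -22) - 308) = 1/((-5/3 - 4/(-22)) - 308) = 1/((-5/3 - 4*(-1/22)) - 308) = 1/((-5/3 + 2/11) - 308) = 1/(-49/33 - 308) = 1/(-10213/33) = -33/10213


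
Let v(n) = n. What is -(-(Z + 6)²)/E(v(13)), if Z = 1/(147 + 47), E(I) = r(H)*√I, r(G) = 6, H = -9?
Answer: 1357225*√13/2935608 ≈ 1.6670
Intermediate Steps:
E(I) = 6*√I
Z = 1/194 ≈ 0.0051546
-(-(Z + 6)²)/E(v(13)) = -(-(1/194 + 6)²)/(6*√13) = -(-(1165/194)²)*√13/78 = -(-1*1357225/37636)*√13/78 = -(-1357225)*√13/78/37636 = -(-1357225)*√13/2935608 = 1357225*√13/2935608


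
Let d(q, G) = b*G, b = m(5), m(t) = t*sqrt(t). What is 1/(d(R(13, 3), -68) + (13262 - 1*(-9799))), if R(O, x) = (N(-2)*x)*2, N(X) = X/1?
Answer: 23061/531231721 + 340*sqrt(5)/531231721 ≈ 4.4842e-5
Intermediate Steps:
N(X) = X (N(X) = X*1 = X)
m(t) = t**(3/2)
b = 5*sqrt(5) (b = 5**(3/2) = 5*sqrt(5) ≈ 11.180)
R(O, x) = -4*x (R(O, x) = -2*x*2 = -4*x)
d(q, G) = 5*G*sqrt(5) (d(q, G) = (5*sqrt(5))*G = 5*G*sqrt(5))
1/(d(R(13, 3), -68) + (13262 - 1*(-9799))) = 1/(5*(-68)*sqrt(5) + (13262 - 1*(-9799))) = 1/(-340*sqrt(5) + (13262 + 9799)) = 1/(-340*sqrt(5) + 23061) = 1/(23061 - 340*sqrt(5))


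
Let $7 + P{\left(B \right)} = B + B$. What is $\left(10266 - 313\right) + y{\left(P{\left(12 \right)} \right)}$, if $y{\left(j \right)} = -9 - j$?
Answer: $9927$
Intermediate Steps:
$P{\left(B \right)} = -7 + 2 B$ ($P{\left(B \right)} = -7 + \left(B + B\right) = -7 + 2 B$)
$\left(10266 - 313\right) + y{\left(P{\left(12 \right)} \right)} = \left(10266 - 313\right) - \left(2 + 24\right) = 9953 - 26 = 9927$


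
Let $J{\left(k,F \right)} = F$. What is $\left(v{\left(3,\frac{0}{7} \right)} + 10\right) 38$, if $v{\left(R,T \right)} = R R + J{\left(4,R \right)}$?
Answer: $836$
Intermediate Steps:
$v{\left(R,T \right)} = R + R^{2}$ ($v{\left(R,T \right)} = R R + R = R^{2} + R = R + R^{2}$)
$\left(v{\left(3,\frac{0}{7} \right)} + 10\right) 38 = \left(3 \left(1 + 3\right) + 10\right) 38 = \left(3 \cdot 4 + 10\right) 38 = \left(12 + 10\right) 38 = 22 \cdot 38 = 836$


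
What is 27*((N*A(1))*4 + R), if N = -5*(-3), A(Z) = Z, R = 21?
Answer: 2187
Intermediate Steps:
N = 15
27*((N*A(1))*4 + R) = 27*((15*1)*4 + 21) = 27*(15*4 + 21) = 27*(60 + 21) = 27*81 = 2187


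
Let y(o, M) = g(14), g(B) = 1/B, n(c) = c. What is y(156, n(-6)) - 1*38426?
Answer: -537963/14 ≈ -38426.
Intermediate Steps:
y(o, M) = 1/14
y(156, n(-6)) - 1*38426 = 1/14 - 1*38426 = 1/14 - 38426 = -537963/14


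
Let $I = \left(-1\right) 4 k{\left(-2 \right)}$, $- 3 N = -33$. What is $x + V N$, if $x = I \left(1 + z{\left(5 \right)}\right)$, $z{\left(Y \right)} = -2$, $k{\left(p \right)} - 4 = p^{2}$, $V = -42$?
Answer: $-430$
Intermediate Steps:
$k{\left(p \right)} = 4 + p^{2}$
$N = 11$ ($N = \left(- \frac{1}{3}\right) \left(-33\right) = 11$)
$I = -32$ ($I = \left(-1\right) 4 \left(4 + \left(-2\right)^{2}\right) = - 4 \left(4 + 4\right) = \left(-4\right) 8 = -32$)
$x = 32$ ($x = - 32 \left(1 - 2\right) = \left(-32\right) \left(-1\right) = 32$)
$x + V N = 32 - 462 = -430$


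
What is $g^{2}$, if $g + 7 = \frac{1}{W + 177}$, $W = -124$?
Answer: $\frac{136900}{2809} \approx 48.736$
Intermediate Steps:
$g = - \frac{370}{53}$ ($g = -7 + \frac{1}{-124 + 177} = -7 + \frac{1}{53} = - \frac{370}{53} \approx -6.9811$)
$g^{2} = \left(- \frac{370}{53}\right)^{2} = \frac{136900}{2809}$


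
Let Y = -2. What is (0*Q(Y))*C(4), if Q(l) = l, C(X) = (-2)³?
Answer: 0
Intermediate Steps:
C(X) = -8
(0*Q(Y))*C(4) = (0*(-2))*(-8) = 0*(-8) = 0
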